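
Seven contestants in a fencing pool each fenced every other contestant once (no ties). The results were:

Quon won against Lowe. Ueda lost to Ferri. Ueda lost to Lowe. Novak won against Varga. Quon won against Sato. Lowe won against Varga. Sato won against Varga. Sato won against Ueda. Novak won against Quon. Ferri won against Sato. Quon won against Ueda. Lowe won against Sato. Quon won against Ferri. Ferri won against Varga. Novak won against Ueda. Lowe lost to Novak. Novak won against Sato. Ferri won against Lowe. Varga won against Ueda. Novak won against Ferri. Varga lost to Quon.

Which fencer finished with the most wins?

Novak

Win totals: Lowe 3, Ueda 0, Sato 2, Ferri 4, Novak 6, Quon 5, Varga 1.
Novak leads with 6 wins (next highest: 5).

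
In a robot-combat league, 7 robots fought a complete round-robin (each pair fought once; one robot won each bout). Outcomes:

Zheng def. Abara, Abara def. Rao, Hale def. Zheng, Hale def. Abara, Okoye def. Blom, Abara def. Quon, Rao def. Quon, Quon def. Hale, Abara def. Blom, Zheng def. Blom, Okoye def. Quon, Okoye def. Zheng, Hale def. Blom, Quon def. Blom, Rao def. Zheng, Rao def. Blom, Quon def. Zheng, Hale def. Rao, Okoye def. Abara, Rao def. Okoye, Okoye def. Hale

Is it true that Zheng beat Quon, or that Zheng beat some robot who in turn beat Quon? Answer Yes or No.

Zheng did not beat Quon directly.
Zheng beat Abara, Blom. Of those, Abara beat Quon.

Yes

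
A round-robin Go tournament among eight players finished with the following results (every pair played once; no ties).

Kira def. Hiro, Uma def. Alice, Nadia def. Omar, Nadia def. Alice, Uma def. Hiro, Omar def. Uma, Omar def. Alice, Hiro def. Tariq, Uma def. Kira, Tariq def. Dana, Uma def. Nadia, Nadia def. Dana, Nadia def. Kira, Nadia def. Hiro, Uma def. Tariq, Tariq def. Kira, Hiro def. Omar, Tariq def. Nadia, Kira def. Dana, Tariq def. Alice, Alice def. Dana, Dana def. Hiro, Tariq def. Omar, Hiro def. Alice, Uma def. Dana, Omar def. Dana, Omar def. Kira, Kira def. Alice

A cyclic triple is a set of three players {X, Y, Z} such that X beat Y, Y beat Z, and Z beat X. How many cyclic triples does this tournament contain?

Win totals: Nadia 5, Hiro 3, Alice 1, Tariq 5, Omar 4, Kira 3, Uma 6, Dana 1.
A player with w wins dominates both others in C(w,2) triples; summing gives 10 + 3 + 0 + 10 + 6 + 3 + 15 + 0 = 47 transitive triples.
Total triples C(8,3) = 56, so cyclic triples = 56 − 47 = 9.

9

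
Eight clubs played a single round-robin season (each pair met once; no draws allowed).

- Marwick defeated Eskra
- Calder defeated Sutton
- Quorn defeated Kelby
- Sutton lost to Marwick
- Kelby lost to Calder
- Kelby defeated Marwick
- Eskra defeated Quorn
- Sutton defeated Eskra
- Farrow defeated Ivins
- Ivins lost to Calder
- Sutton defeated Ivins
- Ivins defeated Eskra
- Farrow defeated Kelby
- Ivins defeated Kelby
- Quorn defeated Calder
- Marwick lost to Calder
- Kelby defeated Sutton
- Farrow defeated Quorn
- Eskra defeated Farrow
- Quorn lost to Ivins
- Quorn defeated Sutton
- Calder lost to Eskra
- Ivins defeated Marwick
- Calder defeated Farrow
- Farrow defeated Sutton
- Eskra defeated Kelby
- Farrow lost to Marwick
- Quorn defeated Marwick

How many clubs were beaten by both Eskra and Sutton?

0

Eskra beat: Calder, Kelby, Farrow, Quorn.
Sutton beat: Ivins, Eskra.
No one was beaten by both.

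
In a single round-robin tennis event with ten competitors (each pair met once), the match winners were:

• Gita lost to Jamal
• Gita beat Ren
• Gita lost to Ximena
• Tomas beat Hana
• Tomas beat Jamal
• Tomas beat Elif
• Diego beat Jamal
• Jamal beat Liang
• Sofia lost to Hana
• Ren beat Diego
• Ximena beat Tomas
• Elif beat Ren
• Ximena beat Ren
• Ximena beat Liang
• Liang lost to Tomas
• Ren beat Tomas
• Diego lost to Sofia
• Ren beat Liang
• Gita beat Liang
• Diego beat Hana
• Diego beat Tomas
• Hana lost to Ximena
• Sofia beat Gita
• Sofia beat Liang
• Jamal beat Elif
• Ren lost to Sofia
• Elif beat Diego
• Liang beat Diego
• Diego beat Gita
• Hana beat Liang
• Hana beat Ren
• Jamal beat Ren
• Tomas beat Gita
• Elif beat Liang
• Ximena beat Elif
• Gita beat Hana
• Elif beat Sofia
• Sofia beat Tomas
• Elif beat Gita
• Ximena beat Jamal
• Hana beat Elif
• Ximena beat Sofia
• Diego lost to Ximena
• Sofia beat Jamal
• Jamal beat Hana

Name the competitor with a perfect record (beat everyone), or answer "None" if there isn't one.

Ximena has 9 wins out of 9 opponents — a perfect record.

Ximena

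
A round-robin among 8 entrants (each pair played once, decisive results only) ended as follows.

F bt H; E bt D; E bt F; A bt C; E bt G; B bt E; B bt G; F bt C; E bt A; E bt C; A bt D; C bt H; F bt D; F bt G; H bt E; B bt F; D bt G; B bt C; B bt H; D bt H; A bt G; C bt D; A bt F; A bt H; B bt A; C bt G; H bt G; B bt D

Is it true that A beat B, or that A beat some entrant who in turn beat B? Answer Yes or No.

A did not beat B directly.
A beat C, D, F, G, H, but each of them lost to B. No two-step path.

No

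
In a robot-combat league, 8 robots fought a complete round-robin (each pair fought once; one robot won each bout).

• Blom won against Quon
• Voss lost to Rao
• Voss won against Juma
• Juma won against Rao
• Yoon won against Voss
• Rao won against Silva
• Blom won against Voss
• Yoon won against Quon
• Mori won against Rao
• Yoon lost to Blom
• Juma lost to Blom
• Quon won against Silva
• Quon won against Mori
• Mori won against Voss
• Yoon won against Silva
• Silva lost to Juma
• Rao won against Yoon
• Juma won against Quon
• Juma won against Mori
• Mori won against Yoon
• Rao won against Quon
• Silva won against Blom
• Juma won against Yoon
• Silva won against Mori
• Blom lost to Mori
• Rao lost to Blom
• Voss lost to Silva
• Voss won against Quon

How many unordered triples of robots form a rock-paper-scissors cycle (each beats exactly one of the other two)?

16

Win totals: Juma 5, Rao 4, Mori 4, Voss 2, Silva 3, Yoon 3, Quon 2, Blom 5.
A robot with w wins dominates both others in C(w,2) triples; summing gives 10 + 6 + 6 + 1 + 3 + 3 + 1 + 10 = 40 transitive triples.
Total triples C(8,3) = 56, so cyclic triples = 56 − 40 = 16.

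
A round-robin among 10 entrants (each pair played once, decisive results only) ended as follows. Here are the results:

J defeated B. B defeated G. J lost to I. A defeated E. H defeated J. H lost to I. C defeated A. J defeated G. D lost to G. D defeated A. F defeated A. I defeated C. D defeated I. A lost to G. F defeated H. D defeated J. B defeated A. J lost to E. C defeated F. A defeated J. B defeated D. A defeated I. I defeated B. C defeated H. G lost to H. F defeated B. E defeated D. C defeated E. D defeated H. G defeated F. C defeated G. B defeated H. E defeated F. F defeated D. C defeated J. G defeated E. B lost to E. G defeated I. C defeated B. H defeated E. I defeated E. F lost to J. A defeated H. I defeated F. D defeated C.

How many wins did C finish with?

C's results: beat A, B, E, F, G, H, J; lost to D, I.
That is 7 wins.

7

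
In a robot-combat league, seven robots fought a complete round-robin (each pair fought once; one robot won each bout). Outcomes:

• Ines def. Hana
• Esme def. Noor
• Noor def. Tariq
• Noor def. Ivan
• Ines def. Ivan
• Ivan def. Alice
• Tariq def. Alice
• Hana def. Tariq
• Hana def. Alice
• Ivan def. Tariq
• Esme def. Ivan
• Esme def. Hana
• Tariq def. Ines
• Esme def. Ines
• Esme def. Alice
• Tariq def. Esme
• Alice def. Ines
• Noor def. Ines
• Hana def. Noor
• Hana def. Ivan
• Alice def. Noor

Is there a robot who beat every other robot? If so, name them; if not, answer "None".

None

Highest win total is Esme with 5 (out of 6 possible).
Esme lost to Tariq, so no robot went undefeated.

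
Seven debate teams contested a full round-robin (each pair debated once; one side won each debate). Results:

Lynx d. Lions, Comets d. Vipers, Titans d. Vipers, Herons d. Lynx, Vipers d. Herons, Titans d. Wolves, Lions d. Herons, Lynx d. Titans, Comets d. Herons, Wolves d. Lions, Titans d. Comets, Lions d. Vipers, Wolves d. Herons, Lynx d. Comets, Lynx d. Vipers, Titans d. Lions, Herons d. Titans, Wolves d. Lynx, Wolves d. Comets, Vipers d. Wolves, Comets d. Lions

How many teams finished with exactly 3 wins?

Win totals: Lynx 4, Titans 4, Comets 3, Herons 2, Lions 2, Wolves 4, Vipers 2.
Exactly 3: Comets — 1 team.

1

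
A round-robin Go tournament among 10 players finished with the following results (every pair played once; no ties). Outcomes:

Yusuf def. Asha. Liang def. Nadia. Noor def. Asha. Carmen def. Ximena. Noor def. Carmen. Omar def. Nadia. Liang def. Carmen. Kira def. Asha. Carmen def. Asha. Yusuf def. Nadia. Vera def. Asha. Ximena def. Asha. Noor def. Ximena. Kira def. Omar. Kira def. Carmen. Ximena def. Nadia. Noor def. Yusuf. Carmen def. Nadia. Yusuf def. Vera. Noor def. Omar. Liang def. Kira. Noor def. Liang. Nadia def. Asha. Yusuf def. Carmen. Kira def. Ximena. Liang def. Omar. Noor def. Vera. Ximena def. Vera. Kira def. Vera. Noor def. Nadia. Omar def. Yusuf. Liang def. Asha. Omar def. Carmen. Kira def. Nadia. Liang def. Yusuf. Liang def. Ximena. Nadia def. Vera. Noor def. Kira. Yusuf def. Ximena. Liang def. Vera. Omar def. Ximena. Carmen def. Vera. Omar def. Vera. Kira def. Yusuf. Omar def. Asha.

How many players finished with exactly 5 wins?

1

Win totals: Carmen 4, Noor 9, Liang 8, Vera 1, Omar 6, Kira 7, Yusuf 5, Ximena 3, Asha 0, Nadia 2.
Exactly 5: Yusuf — 1 player.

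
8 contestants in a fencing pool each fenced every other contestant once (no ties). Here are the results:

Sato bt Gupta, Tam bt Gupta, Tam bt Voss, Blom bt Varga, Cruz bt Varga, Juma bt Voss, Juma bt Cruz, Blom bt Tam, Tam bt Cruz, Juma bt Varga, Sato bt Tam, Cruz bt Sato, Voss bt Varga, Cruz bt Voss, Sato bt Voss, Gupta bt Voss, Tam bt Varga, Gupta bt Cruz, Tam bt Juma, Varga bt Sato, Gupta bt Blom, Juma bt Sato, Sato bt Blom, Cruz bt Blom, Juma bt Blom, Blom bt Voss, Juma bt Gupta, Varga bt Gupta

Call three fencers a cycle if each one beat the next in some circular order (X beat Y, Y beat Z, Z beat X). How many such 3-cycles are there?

Win totals: Varga 2, Tam 5, Gupta 3, Blom 3, Juma 6, Cruz 4, Sato 4, Voss 1.
A fencer with w wins dominates both others in C(w,2) triples; summing gives 1 + 10 + 3 + 3 + 15 + 6 + 6 + 0 = 44 transitive triples.
Total triples C(8,3) = 56, so cyclic triples = 56 − 44 = 12.

12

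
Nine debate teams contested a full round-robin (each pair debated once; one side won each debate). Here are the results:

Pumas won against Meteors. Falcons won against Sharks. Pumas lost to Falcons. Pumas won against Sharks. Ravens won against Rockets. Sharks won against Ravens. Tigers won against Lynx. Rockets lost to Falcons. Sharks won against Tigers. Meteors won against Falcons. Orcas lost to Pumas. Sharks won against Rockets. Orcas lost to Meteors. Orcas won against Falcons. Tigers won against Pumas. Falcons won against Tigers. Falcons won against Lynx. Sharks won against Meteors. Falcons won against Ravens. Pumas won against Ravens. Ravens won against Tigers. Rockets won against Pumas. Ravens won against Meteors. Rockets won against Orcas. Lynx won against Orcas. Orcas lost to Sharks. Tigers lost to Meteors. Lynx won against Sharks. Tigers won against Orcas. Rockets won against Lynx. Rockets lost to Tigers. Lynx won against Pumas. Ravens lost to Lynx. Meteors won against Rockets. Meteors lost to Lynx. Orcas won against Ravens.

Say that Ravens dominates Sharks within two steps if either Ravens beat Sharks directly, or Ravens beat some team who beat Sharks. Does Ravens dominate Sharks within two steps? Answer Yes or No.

No

Ravens did not beat Sharks directly.
Ravens beat Meteors, Tigers, Rockets, but each of them lost to Sharks. No two-step path.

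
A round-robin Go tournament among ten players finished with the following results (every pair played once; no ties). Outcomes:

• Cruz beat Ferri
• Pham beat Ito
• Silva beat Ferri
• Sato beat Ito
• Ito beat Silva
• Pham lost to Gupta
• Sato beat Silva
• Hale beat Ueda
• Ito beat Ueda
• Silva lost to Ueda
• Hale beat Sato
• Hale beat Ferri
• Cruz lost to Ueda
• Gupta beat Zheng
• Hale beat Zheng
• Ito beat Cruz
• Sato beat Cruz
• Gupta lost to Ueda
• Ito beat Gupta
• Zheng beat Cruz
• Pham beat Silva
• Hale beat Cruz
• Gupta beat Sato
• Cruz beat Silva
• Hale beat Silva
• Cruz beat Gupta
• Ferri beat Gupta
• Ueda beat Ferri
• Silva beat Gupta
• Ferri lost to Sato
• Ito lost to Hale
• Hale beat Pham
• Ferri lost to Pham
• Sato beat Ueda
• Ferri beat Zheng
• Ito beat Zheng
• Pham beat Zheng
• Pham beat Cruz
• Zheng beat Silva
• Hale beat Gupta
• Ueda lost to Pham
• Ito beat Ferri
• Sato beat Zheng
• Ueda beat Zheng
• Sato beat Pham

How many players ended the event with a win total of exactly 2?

3

Win totals: Cruz 3, Silva 2, Zheng 2, Ito 6, Pham 6, Ferri 2, Ueda 5, Gupta 3, Sato 7, Hale 9.
Exactly 2: Silva, Zheng, Ferri — 3 players.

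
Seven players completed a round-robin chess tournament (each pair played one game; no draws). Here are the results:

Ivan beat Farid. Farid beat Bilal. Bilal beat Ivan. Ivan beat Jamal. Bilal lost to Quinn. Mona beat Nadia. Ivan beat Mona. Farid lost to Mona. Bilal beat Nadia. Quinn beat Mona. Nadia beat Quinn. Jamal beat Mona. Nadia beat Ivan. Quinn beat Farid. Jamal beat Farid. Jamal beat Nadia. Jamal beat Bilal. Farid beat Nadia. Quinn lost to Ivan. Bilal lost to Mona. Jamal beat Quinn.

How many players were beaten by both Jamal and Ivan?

Jamal beat: Mona, Bilal, Nadia, Quinn, Farid.
Ivan beat: Jamal, Mona, Quinn, Farid.
Both beat: Mona, Quinn, Farid — 3.

3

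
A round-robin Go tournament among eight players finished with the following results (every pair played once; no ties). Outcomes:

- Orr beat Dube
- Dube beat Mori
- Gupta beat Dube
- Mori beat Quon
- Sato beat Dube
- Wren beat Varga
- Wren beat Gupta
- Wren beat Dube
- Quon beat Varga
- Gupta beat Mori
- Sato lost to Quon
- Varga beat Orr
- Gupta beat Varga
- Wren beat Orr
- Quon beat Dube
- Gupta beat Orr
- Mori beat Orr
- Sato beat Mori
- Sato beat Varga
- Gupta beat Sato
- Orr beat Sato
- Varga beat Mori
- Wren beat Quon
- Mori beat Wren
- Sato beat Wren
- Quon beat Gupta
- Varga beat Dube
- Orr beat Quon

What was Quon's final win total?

Quon's results: beat Dube, Varga, Sato, Gupta; lost to Wren, Mori, Orr.
That is 4 wins.

4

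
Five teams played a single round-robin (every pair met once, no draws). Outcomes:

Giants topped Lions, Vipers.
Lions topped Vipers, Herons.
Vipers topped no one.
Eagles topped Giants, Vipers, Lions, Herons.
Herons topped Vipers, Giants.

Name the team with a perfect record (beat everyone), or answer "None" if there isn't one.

Eagles

Eagles has 4 wins out of 4 opponents — a perfect record.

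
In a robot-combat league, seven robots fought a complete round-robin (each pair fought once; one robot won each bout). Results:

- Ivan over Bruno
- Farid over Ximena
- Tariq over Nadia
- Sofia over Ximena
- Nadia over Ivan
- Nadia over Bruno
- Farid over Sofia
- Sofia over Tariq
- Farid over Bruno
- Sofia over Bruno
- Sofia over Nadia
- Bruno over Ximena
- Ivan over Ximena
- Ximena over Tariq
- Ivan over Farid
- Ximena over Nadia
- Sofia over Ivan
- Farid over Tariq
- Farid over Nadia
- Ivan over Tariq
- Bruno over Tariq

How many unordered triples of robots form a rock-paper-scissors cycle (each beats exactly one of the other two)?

Win totals: Sofia 5, Ximena 2, Ivan 4, Bruno 2, Farid 5, Nadia 2, Tariq 1.
A robot with w wins dominates both others in C(w,2) triples; summing gives 10 + 1 + 6 + 1 + 10 + 1 + 0 = 29 transitive triples.
Total triples C(7,3) = 35, so cyclic triples = 35 − 29 = 6.

6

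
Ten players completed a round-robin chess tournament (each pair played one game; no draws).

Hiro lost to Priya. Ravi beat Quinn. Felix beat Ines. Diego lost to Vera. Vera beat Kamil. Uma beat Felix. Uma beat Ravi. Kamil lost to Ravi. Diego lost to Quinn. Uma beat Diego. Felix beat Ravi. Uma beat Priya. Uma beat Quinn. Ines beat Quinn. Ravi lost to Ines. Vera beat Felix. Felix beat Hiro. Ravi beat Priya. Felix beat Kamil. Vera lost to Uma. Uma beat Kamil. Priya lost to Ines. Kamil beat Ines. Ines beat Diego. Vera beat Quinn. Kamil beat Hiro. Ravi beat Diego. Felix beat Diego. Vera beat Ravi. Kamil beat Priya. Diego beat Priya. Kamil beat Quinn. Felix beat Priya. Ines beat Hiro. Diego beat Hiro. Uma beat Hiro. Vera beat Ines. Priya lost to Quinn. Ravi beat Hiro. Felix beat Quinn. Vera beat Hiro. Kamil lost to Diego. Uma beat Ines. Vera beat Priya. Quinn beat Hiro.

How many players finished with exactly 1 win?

Win totals: Diego 3, Felix 7, Vera 8, Kamil 4, Priya 1, Hiro 0, Quinn 3, Ravi 5, Ines 5, Uma 9.
Exactly 1: Priya — 1 player.

1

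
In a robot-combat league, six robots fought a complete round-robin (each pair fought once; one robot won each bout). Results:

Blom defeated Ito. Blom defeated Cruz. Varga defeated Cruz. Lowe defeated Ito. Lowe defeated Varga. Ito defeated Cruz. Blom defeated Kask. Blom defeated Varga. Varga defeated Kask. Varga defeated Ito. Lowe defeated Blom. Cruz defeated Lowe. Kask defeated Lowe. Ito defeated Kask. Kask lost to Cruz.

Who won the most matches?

Win totals: Lowe 3, Kask 1, Blom 4, Cruz 2, Ito 2, Varga 3.
Blom leads with 4 wins (next highest: 3).

Blom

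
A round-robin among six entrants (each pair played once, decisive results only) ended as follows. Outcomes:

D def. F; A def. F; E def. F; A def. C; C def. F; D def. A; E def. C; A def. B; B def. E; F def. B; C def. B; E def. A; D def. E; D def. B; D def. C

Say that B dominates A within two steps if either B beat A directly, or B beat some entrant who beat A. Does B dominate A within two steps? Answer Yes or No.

Yes

B did not beat A directly.
B beat E. Of those, E beat A.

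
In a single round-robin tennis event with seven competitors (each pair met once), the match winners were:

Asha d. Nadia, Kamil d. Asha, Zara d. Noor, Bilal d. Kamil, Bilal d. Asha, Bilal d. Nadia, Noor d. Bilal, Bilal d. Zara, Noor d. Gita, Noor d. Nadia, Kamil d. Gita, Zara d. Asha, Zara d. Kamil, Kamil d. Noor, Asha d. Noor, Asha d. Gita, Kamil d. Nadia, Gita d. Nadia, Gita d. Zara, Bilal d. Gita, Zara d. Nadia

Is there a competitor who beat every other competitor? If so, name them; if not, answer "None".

None

Highest win total is Bilal with 5 (out of 6 possible).
Bilal lost to Noor, so no competitor went undefeated.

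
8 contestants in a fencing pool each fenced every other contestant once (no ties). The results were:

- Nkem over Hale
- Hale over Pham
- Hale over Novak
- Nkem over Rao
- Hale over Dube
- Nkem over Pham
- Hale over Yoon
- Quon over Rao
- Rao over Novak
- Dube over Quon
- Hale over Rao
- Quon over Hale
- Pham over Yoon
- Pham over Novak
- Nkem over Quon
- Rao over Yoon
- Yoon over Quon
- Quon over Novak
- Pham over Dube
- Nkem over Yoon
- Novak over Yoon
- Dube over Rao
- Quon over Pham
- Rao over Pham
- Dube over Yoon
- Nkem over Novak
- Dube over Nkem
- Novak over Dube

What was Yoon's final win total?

Yoon's results: beat Quon; lost to Dube, Novak, Nkem, Hale, Rao, Pham.
That is 1 win.

1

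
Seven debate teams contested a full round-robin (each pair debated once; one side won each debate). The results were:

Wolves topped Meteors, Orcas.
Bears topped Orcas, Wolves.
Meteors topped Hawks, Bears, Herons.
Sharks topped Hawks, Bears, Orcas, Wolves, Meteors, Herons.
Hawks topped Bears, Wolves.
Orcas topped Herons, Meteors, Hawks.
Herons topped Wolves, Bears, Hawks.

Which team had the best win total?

Win totals: Sharks 6, Bears 2, Meteors 3, Hawks 2, Wolves 2, Orcas 3, Herons 3.
Sharks leads with 6 wins (next highest: 3).

Sharks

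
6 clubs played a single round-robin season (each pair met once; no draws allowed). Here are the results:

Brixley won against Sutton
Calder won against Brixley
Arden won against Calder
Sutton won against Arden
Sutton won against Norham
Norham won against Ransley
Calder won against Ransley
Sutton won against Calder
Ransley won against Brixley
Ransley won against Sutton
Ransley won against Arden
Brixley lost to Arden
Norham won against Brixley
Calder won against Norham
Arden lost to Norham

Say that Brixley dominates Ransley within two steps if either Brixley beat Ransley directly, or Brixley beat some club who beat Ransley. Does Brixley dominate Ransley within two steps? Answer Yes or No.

Brixley did not beat Ransley directly.
Brixley beat Sutton, but each of them lost to Ransley. No two-step path.

No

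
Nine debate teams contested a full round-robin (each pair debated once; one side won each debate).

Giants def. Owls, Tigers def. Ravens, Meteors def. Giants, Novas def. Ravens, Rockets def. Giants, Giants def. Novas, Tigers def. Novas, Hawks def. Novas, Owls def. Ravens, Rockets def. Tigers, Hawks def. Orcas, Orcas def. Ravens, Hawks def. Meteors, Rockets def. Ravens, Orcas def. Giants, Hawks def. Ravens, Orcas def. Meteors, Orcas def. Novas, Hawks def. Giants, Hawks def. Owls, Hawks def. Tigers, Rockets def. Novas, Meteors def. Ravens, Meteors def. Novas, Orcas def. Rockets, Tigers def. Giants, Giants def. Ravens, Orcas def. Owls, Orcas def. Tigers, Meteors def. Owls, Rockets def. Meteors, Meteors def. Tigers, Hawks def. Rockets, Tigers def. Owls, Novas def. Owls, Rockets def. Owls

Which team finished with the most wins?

Hawks

Win totals: Giants 3, Rockets 6, Orcas 7, Hawks 8, Ravens 0, Novas 2, Tigers 4, Owls 1, Meteors 5.
Hawks leads with 8 wins (next highest: 7).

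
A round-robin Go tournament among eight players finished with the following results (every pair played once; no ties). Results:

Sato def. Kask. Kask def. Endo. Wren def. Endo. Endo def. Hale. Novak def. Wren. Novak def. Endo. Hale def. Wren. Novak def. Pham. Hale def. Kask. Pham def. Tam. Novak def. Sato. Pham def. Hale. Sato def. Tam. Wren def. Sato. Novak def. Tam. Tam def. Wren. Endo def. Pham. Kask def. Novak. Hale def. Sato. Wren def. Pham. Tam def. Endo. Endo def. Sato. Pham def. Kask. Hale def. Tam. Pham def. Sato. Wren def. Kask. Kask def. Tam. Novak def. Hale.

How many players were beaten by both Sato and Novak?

Sato beat: Tam, Kask.
Novak beat: Wren, Tam, Endo, Sato, Hale, Pham.
Both beat: Tam — 1.

1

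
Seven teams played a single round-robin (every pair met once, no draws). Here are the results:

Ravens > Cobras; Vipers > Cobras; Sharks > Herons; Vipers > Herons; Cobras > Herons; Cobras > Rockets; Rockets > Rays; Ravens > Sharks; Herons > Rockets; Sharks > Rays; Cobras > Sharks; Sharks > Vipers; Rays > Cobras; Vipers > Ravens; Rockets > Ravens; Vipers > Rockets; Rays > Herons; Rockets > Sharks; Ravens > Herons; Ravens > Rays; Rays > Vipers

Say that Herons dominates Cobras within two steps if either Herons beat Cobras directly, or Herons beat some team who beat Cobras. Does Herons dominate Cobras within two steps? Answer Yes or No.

No

Herons did not beat Cobras directly.
Herons beat Rockets, but each of them lost to Cobras. No two-step path.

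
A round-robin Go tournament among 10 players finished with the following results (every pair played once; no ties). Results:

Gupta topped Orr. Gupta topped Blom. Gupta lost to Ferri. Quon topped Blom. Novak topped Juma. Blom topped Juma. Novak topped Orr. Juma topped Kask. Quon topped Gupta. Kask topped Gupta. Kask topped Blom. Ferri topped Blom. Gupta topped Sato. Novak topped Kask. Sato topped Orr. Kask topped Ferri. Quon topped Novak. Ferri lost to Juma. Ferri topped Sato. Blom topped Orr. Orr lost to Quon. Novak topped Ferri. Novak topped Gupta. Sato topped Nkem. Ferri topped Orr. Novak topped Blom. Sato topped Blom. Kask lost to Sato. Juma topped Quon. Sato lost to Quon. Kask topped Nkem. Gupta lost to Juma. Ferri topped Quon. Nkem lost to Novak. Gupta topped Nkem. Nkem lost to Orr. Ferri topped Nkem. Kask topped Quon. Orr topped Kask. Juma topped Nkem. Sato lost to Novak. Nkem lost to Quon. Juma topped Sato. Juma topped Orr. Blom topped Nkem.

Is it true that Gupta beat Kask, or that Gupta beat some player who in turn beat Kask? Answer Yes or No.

Gupta did not beat Kask directly.
Gupta beat Sato, Blom, Nkem, Orr. Of those, Sato beat Kask.

Yes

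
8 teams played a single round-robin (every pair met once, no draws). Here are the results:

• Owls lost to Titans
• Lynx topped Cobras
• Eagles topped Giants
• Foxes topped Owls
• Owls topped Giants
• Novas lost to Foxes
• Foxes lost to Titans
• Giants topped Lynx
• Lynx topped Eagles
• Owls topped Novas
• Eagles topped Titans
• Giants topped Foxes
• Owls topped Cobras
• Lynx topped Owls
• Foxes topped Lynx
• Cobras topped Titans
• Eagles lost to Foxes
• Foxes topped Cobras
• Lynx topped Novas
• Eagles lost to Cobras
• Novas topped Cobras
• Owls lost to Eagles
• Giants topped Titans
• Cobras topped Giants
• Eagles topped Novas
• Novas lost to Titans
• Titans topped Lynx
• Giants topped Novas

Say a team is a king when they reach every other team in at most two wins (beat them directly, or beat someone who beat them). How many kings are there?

6

Eagles reaches everyone (king).
Owls reaches everyone (king).
Foxes reaches everyone (king).
Lynx cannot reach Foxes in two steps.
Titans reaches everyone (king).
Cobras reaches everyone (king).
Giants reaches everyone (king).
Novas cannot reach Owls, Foxes, Lynx in two steps.
Kings: Eagles, Owls, Foxes, Titans, Cobras, Giants — 6.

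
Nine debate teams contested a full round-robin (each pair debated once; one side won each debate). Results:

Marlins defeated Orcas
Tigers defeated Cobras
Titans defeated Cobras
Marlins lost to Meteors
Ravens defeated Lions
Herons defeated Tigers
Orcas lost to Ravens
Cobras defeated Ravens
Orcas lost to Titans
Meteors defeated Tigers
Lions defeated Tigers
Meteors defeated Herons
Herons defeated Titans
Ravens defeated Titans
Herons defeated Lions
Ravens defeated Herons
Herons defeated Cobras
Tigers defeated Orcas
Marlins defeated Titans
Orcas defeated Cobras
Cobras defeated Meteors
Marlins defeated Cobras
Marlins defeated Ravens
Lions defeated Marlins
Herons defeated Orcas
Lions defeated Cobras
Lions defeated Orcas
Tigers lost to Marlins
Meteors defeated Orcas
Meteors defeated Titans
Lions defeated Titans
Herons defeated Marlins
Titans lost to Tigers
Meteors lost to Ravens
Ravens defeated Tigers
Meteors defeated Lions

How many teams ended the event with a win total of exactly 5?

2

Win totals: Cobras 2, Ravens 6, Orcas 1, Titans 2, Tigers 3, Meteors 6, Marlins 5, Lions 5, Herons 6.
Exactly 5: Marlins, Lions — 2 teams.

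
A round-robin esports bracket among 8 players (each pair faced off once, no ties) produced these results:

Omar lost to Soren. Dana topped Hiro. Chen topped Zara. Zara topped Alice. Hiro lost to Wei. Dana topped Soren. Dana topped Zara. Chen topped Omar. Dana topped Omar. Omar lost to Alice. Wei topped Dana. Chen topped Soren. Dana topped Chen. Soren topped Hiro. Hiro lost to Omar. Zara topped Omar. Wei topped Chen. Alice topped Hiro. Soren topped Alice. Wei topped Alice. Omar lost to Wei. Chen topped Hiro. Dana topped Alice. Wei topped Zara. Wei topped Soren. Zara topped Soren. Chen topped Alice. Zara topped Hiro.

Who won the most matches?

Win totals: Hiro 0, Zara 4, Soren 3, Omar 1, Dana 6, Wei 7, Alice 2, Chen 5.
Wei leads with 7 wins (next highest: 6).

Wei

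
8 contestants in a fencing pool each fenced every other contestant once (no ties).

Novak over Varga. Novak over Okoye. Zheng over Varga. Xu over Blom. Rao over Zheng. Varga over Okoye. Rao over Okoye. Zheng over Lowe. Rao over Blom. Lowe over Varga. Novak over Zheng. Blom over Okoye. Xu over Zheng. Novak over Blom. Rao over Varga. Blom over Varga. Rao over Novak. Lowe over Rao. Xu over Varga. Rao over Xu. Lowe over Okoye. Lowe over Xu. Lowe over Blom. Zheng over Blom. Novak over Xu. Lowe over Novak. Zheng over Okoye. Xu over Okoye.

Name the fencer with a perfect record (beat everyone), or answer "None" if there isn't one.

None

Highest win total is Rao with 6 (out of 7 possible).
Rao lost to Lowe, so no fencer went undefeated.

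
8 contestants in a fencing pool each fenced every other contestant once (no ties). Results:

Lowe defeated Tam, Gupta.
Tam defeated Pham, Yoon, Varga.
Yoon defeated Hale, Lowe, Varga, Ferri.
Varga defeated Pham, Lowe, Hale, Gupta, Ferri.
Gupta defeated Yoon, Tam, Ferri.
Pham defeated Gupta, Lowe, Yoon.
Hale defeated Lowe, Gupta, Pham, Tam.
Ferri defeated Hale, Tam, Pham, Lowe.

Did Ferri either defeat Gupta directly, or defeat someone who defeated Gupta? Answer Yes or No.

Yes

Ferri did not beat Gupta directly.
Ferri beat Tam, Pham, Lowe, Hale. Of those, Pham beat Gupta.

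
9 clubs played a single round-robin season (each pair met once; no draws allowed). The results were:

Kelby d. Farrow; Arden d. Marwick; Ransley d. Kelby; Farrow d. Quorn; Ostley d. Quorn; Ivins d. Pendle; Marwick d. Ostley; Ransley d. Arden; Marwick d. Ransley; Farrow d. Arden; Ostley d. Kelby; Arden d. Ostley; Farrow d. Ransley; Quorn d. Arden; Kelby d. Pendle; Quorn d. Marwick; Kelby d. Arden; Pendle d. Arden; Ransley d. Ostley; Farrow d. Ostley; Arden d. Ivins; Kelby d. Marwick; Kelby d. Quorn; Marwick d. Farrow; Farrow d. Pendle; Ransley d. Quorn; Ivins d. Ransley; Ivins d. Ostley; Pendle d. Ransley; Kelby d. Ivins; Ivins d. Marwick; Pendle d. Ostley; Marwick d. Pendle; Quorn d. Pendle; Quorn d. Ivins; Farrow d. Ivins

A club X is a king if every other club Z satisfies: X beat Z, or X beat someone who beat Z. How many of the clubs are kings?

Ostley cannot reach Ransley in two steps.
Quorn cannot reach Kelby in two steps.
Farrow reaches everyone (king).
Marwick reaches everyone (king).
Kelby reaches everyone (king).
Ransley reaches everyone (king).
Ivins reaches everyone (king).
Arden reaches everyone (king).
Pendle cannot reach Farrow in two steps.
Kings: Farrow, Marwick, Kelby, Ransley, Ivins, Arden — 6.

6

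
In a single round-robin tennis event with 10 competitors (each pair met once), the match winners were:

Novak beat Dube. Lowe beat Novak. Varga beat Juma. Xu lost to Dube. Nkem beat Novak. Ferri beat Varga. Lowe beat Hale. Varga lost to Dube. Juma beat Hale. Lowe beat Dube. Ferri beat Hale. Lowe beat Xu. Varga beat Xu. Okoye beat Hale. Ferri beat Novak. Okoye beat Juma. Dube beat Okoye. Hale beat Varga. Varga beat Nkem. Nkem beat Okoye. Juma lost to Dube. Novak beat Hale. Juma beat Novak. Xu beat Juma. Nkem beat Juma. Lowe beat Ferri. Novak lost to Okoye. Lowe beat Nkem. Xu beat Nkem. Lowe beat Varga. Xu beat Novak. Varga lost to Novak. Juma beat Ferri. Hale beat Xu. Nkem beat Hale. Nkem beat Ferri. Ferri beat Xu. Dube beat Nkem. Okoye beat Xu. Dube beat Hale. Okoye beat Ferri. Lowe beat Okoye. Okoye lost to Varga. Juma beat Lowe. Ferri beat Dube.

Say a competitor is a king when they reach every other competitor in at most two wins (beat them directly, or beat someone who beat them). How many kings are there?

Ferri cannot reach Lowe in two steps.
Nkem reaches everyone (king).
Xu reaches everyone (king).
Novak cannot reach Ferri, Lowe in two steps.
Hale cannot reach Ferri, Dube, Lowe in two steps.
Varga cannot reach Dube in two steps.
Juma reaches everyone (king).
Dube reaches everyone (king).
Okoye reaches everyone (king).
Lowe reaches everyone (king).
Kings: Nkem, Xu, Juma, Dube, Okoye, Lowe — 6.

6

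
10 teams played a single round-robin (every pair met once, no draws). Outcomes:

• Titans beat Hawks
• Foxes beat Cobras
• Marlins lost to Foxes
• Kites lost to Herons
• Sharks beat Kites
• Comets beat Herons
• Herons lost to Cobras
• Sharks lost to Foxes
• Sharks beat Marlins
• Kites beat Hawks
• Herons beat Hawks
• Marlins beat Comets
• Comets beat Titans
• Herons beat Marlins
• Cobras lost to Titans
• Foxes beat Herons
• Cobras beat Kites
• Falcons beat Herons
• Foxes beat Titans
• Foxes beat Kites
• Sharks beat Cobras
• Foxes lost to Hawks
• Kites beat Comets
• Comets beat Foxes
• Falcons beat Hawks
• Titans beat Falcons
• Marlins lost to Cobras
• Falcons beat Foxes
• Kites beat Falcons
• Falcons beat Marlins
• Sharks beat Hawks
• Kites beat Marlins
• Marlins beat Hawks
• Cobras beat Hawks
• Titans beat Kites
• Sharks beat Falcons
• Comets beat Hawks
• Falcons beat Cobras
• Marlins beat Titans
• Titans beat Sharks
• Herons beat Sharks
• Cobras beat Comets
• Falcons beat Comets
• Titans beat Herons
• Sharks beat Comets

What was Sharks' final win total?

6

Sharks' results: beat Falcons, Hawks, Comets, Marlins, Kites, Cobras; lost to Foxes, Titans, Herons.
That is 6 wins.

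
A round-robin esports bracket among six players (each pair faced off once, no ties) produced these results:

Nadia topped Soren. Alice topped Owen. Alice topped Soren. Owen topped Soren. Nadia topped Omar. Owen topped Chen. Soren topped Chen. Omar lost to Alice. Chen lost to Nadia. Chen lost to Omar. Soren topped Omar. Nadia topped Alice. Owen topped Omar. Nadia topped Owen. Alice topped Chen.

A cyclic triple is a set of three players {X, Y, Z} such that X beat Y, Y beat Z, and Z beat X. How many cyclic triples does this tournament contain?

Of the C(6,3) = 20 triples, the cyclic ones are: none.
That is 0.

0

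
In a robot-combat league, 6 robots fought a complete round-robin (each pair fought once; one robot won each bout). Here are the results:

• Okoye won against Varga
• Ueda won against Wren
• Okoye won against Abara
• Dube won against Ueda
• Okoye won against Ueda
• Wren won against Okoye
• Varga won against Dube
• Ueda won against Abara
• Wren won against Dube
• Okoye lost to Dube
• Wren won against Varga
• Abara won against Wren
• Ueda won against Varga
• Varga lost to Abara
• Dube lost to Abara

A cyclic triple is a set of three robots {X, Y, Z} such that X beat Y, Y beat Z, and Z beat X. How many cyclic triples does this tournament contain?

7

Win totals: Varga 1, Dube 2, Wren 3, Abara 3, Okoye 3, Ueda 3.
A robot with w wins dominates both others in C(w,2) triples; summing gives 0 + 1 + 3 + 3 + 3 + 3 = 13 transitive triples.
Total triples C(6,3) = 20, so cyclic triples = 20 − 13 = 7.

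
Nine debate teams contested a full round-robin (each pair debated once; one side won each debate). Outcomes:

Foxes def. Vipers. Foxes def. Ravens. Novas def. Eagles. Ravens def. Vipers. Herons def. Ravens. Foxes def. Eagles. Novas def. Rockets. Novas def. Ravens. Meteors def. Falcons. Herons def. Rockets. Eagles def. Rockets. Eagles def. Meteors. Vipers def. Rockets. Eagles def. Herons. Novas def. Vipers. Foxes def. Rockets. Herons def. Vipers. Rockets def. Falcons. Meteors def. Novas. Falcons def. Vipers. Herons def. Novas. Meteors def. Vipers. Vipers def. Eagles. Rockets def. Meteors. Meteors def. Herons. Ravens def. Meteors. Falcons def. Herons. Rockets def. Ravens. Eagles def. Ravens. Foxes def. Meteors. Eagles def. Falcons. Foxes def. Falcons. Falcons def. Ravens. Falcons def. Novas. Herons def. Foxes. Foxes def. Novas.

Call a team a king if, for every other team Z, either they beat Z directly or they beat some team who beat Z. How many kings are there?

Ravens cannot reach Foxes in two steps.
Meteors reaches everyone (king).
Falcons reaches everyone (king).
Rockets cannot reach Eagles, Foxes in two steps.
Novas cannot reach Foxes in two steps.
Vipers cannot reach Novas, Foxes in two steps.
Herons reaches everyone (king).
Eagles reaches everyone (king).
Foxes reaches everyone (king).
Kings: Meteors, Falcons, Herons, Eagles, Foxes — 5.

5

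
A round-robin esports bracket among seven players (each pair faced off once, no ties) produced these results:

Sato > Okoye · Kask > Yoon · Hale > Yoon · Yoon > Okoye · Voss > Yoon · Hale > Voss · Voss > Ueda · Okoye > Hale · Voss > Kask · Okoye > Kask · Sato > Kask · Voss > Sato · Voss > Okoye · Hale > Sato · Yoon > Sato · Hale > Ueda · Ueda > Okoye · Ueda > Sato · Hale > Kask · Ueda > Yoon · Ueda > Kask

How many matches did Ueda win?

4

Ueda's results: beat Kask, Yoon, Sato, Okoye; lost to Hale, Voss.
That is 4 wins.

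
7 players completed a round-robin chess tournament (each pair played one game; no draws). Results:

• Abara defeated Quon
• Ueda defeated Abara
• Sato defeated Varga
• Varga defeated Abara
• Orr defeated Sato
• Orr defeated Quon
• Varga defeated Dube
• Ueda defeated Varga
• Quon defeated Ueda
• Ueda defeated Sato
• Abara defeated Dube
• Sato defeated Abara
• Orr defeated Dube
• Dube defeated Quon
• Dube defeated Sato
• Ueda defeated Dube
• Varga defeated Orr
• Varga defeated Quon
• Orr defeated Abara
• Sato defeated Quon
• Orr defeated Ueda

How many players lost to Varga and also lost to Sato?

Varga beat: Abara, Dube, Orr, Quon.
Sato beat: Abara, Varga, Quon.
Both beat: Abara, Quon — 2.

2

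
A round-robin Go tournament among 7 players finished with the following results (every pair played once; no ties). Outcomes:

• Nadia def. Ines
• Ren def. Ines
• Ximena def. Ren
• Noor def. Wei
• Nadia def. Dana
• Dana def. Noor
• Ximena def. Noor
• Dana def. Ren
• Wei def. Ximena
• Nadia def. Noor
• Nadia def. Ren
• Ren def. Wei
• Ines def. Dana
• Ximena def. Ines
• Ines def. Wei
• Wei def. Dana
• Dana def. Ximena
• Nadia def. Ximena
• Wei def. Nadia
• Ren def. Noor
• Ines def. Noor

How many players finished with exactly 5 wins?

Win totals: Ines 3, Dana 3, Wei 3, Nadia 5, Noor 1, Ximena 3, Ren 3.
Exactly 5: Nadia — 1 player.

1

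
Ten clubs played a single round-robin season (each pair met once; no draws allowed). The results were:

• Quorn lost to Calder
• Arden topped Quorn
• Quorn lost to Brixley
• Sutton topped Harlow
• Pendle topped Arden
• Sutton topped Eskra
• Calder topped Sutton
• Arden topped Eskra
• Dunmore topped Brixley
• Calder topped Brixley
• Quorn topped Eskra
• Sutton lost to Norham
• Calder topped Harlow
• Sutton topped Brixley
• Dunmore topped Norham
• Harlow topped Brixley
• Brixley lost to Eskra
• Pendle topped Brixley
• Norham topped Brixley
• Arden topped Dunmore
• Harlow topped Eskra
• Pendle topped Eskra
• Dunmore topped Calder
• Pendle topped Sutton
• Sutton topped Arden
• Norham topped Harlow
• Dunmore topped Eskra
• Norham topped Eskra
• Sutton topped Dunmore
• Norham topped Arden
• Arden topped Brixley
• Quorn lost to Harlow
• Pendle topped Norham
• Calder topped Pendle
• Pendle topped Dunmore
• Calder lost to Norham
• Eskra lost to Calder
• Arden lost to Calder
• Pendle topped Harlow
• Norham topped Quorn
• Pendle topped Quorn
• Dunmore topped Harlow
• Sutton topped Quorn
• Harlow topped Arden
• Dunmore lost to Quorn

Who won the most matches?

Pendle

Win totals: Sutton 6, Calder 7, Arden 4, Eskra 1, Harlow 4, Quorn 2, Dunmore 5, Brixley 1, Pendle 8, Norham 7.
Pendle leads with 8 wins (next highest: 7).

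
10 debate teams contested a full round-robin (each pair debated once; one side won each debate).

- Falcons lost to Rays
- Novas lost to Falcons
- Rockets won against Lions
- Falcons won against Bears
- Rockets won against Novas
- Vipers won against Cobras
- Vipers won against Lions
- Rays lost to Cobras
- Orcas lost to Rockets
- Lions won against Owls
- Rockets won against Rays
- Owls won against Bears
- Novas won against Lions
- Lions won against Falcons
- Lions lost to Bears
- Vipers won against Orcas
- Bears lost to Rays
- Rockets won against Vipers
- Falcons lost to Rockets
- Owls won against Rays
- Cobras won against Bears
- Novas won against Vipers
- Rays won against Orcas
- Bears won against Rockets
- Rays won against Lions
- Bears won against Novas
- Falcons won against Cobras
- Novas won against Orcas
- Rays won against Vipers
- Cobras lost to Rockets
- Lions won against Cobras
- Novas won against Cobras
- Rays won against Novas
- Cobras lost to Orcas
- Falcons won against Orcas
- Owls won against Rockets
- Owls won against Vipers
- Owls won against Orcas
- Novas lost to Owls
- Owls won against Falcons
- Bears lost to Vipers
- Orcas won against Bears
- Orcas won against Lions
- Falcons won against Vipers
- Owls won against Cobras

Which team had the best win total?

Win totals: Falcons 5, Rays 6, Bears 3, Lions 3, Orcas 3, Vipers 4, Novas 4, Owls 8, Cobras 2, Rockets 7.
Owls leads with 8 wins (next highest: 7).

Owls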